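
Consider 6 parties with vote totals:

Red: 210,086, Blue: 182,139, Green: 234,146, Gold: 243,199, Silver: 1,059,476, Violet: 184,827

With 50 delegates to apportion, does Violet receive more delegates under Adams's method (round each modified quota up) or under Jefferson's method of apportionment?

Adams: Red 5, Blue 4, Green 6, Gold 6, Silver 24, Violet 5.
Jefferson: Red 5, Blue 4, Green 5, Gold 6, Silver 26, Violet 4.
Violet gets 5 under Adams and 4 under Jefferson.

Adams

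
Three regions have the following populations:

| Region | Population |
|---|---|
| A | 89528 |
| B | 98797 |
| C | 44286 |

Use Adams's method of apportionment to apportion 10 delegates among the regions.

A=4, B=4, C=2

Standard divisor 232611/10 ≈ 23261.1; standard quotas: A 3.849, B 4.247, C 1.904.
Rounding up gives 4, 5, 2 = 11 seats, so the divisor must be adjusted.
With modified divisor 27300: modified quotas A 3.279, B 3.619, C 1.622.
Rounding up: A 4, B 4, C 2 (total 10).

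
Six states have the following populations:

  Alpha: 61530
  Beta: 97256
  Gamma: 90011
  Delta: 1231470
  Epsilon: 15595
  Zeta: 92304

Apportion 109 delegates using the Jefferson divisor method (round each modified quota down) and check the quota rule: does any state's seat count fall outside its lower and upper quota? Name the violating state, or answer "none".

Standard quotas: Alpha 4.223, Beta 6.675, Gamma 6.178, Delta 84.519, Epsilon 1.070, Zeta 6.335.
Jefferson allocation: Alpha 4, Beta 6, Gamma 6, Delta 86, Epsilon 1, Zeta 6.
Delta has quota 84.519 (lower 84, upper 85) but receives 86 — outside the quota interval.

Delta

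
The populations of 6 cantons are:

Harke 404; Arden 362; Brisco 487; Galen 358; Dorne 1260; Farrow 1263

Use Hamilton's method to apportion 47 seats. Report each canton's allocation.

Harke: 5, Arden: 4, Brisco: 6, Galen: 4, Dorne: 14, Farrow: 14

Total 4134; standard divisor 4134/47 ≈ 87.957.
Standard quotas: Harke 4.593, Arden 4.116, Brisco 5.537, Galen 4.070, Dorne 14.325, Farrow 14.359.
Lower quotas: Harke 4, Arden 4, Brisco 5, Galen 4, Dorne 14, Farrow 14 (sum 45, leaving 2 seats).
Remainders in descending order: Harke 0.593, Brisco 0.537, Farrow 0.359, Dorne 0.325, Arden 0.116, Galen 0.070.
Largest remainders: Harke, Brisco receive the extra seats.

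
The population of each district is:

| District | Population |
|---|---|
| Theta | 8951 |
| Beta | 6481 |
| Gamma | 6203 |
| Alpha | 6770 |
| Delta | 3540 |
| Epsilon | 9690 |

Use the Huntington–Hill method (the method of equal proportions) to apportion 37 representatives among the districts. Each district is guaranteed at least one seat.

Theta 8, Beta 6, Gamma 5, Alpha 6, Delta 3, Epsilon 9

With divisor 1137: modified quotas Theta 7.872, Beta 5.700, Gamma 5.456, Alpha 5.954, Delta 3.113, Epsilon 8.522.
Geometric-mean thresholds: Theta √(7·8)=7.483, Beta √(5·6)=5.477, Gamma √(5·6)=5.477, Alpha √(5·6)=5.477, Delta √(3·4)=3.464, Epsilon √(8·9)=8.485.
Each quota rounded against its threshold gives Theta 8, Beta 6, Gamma 5, Alpha 6, Delta 3, Epsilon 9 (total 37).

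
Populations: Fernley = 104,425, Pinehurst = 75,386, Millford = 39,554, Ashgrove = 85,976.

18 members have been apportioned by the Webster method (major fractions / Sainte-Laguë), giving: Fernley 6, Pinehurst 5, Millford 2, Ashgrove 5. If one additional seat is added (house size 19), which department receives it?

Fernley

Priority for the next seat is population ÷ (current seats + 0.5).
Priorities: Fernley 16065.385, Pinehurst 13706.545, Millford 15821.600, Ashgrove 15632.000.
Highest priority: Fernley.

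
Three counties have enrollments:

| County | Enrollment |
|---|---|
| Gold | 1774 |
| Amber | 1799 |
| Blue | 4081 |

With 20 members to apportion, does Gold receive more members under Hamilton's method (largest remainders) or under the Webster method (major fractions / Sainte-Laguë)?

Hamilton: Gold 4, Amber 5, Blue 11.
Webster: Gold 5, Amber 5, Blue 10.
Gold gets 4 under Hamilton and 5 under Webster.

Webster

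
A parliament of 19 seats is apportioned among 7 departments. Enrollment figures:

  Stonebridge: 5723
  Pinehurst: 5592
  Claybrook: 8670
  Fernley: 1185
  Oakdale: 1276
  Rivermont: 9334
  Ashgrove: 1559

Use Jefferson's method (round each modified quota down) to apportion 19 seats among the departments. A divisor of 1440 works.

With modified divisor 1440: modified quotas Stonebridge 3.974, Pinehurst 3.883, Claybrook 6.021, Fernley 0.823, Oakdale 0.886, Rivermont 6.482, Ashgrove 1.083.
Rounding down: Stonebridge 3, Pinehurst 3, Claybrook 6, Fernley 0, Oakdale 0, Rivermont 6, Ashgrove 1 (total 19).

Stonebridge 3, Pinehurst 3, Claybrook 6, Fernley 0, Oakdale 0, Rivermont 6, Ashgrove 1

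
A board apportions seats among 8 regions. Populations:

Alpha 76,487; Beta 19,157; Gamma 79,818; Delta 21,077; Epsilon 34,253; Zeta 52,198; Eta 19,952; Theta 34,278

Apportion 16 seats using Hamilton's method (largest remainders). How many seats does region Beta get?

The standard divisor is 337220/16 ≈ 21076.25.
Standard quotas: Alpha 3.6291, Beta 0.9089, Gamma 3.7871, Delta 1.0000, Epsilon 1.6252, Zeta 2.4766, Eta 0.9467, Theta 1.6264.
Lower quotas: Alpha 3, Beta 0, Gamma 3, Delta 1, Epsilon 1, Zeta 2, Eta 0, Theta 1 (sum 11, leaving 5 seats).
Remainders in descending order: Eta 0.9467, Beta 0.9089, Gamma 0.7871, Alpha 0.6291, Theta 0.6264, Epsilon 0.6252, Zeta 0.4766, Delta 0.0000.
Largest remainders: Eta, Beta, Gamma, Alpha, Theta receive the extra seats.
Beta receives 1.

1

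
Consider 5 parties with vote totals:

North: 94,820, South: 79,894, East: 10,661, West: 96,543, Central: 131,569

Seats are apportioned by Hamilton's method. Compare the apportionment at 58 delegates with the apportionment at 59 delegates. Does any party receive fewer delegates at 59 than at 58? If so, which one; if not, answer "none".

At 58 seats: North 13, South 11, East 2, West 14, Central 18.
At 59 seats: North 14, South 11, East 1, West 14, Central 19.
East drops from 2 to 1.

East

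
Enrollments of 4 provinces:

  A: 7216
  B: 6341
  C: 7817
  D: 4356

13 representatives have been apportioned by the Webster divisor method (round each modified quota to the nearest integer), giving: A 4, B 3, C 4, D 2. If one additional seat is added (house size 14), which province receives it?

Priority for the next seat is population ÷ (current seats + 0.5).
Priorities: A 1603.556, B 1811.714, C 1737.111, D 1742.400.
Highest priority: B.

B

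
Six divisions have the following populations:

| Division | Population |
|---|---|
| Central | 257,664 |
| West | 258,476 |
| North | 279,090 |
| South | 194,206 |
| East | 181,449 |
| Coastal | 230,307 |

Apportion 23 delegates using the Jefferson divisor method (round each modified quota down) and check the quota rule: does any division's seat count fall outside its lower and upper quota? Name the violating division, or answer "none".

none

Standard quotas: Central 4.229, West 4.243, North 4.581, South 3.188, East 2.978, Coastal 3.780.
Jefferson allocation: Central 4, West 4, North 5, South 3, East 3, Coastal 4.
Every allocation lies between the lower and upper quota.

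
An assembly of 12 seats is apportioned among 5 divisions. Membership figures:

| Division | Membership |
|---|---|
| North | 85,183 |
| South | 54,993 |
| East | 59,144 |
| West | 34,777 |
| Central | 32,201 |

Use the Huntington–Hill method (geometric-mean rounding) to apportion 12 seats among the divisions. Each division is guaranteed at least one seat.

With divisor 23457: modified quotas North 3.631, South 2.344, East 2.521, West 1.483, Central 1.373.
Geometric-mean thresholds: North √(3·4)=3.464, South √(2·3)=2.449, East √(2·3)=2.449, West √(1·2)=1.414, Central √(1·2)=1.414.
Each quota rounded against its threshold gives North 4, South 2, East 3, West 2, Central 1 (total 12).

North 4; South 2; East 3; West 2; Central 1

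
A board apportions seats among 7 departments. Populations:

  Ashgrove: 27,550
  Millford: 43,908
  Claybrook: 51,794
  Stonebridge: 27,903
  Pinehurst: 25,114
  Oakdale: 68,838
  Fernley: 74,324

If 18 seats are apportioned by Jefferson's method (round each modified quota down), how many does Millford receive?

Standard divisor 319431/18 ≈ 17746.167; standard quotas: Ashgrove 1.552, Millford 2.474, Claybrook 2.919, Stonebridge 1.572, Pinehurst 1.415, Oakdale 3.879, Fernley 4.188.
Rounding down gives 1, 2, 2, 1, 1, 3, 4 = 14 seats, so the divisor must be adjusted.
With modified divisor 14300: modified quotas Ashgrove 1.927, Millford 3.070, Claybrook 3.622, Stonebridge 1.951, Pinehurst 1.756, Oakdale 4.814, Fernley 5.197.
Rounding down: Ashgrove 1, Millford 3, Claybrook 3, Stonebridge 1, Pinehurst 1, Oakdale 4, Fernley 5 (total 18).
Millford receives 3.

3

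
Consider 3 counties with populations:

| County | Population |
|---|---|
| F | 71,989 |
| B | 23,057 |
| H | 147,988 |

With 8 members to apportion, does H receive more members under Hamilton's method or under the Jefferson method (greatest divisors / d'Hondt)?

Hamilton: F 2, B 1, H 5.
Jefferson: F 2, B 0, H 6.
H gets 5 under Hamilton and 6 under Jefferson.

Jefferson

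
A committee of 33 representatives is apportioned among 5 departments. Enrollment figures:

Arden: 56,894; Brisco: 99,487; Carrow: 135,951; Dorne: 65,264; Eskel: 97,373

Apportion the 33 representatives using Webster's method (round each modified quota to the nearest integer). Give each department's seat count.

Arden 4, Brisco 7, Carrow 10, Dorne 5, Eskel 7

Standard divisor 454969/33 ≈ 13786.939; standard quotas: Arden 4.127, Brisco 7.216, Carrow 9.861, Dorne 4.734, Eskel 7.063.
Rounding to the nearest integer gives Arden 4, Brisco 7, Carrow 10, Dorne 5, Eskel 7 — total 33, matching the house size, so no adjustment is needed.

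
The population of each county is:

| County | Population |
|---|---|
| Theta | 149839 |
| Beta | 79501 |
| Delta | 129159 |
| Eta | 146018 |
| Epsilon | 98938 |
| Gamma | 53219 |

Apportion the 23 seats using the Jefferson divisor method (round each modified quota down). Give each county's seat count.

Standard divisor 656674/23 ≈ 28551.043; standard quotas: Theta 5.248, Beta 2.785, Delta 4.524, Eta 5.114, Epsilon 3.465, Gamma 1.864.
Rounding down gives 5, 2, 4, 5, 3, 1 = 20 seats, so the divisor must be adjusted.
With modified divisor 25400: modified quotas Theta 5.899, Beta 3.130, Delta 5.085, Eta 5.749, Epsilon 3.895, Gamma 2.095.
Rounding down: Theta 5, Beta 3, Delta 5, Eta 5, Epsilon 3, Gamma 2 (total 23).

Theta=5, Beta=3, Delta=5, Eta=5, Epsilon=3, Gamma=2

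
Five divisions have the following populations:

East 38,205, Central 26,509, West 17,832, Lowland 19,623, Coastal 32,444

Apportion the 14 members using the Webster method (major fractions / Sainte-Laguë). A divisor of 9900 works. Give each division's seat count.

With modified divisor 9900: modified quotas East 3.859, Central 2.678, West 1.801, Lowland 1.982, Coastal 3.277.
Rounding to the nearest integer: East 4, Central 3, West 2, Lowland 2, Coastal 3 (total 14).

East=4, Central=3, West=2, Lowland=2, Coastal=3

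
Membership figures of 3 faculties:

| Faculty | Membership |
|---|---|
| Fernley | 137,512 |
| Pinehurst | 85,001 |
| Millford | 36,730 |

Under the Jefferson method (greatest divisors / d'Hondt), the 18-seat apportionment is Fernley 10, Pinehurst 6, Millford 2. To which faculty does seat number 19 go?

Priority for the next seat is population ÷ (current seats + 1).
Priorities: Fernley 12501.091, Pinehurst 12143.000, Millford 12243.333.
Highest priority: Fernley.

Fernley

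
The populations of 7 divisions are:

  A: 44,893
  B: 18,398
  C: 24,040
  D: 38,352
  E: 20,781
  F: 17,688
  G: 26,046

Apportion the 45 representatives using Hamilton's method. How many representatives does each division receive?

A 11, B 4, C 6, D 9, E 5, F 4, G 6

Standard divisor: 190198 ÷ 45 ≈ 4226.622.
Standard quotas: A 10.6215, B 4.3529, C 5.6878, D 9.0739, E 4.9167, F 4.1849, G 6.1624.
Lower quotas: A 10, B 4, C 5, D 9, E 4, F 4, G 6 (sum 42, leaving 3 seats).
Remainders in descending order: E 0.9167, C 0.6878, A 0.6215, B 0.3529, F 0.1849, G 0.1624, D 0.0739.
Largest remainders: E, C, A receive the extra seats.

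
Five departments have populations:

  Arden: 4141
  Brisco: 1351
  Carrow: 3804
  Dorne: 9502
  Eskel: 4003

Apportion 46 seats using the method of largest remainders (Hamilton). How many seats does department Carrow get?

Standard divisor: 22801 ÷ 46 ≈ 495.674.
Standard quotas: Arden 8.3543, Brisco 2.7256, Carrow 7.6744, Dorne 19.1699, Eskel 8.0759.
Lower quotas: Arden 8, Brisco 2, Carrow 7, Dorne 19, Eskel 8 (sum 44, leaving 2 seats).
Remainders in descending order: Brisco 0.7256, Carrow 0.6744, Arden 0.3543, Dorne 0.1699, Eskel 0.0759.
The surplus seats go to Brisco, Carrow.
Carrow receives 8.

8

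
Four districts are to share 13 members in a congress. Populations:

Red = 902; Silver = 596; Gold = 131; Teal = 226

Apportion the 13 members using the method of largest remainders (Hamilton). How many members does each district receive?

Total 1855; standard divisor 1855/13 ≈ 142.692.
Standard quotas: Red 6.321, Silver 4.177, Gold 0.918, Teal 1.584.
Lower quotas: Red 6, Silver 4, Gold 0, Teal 1 (sum 11, leaving 2 seats).
Remainders in descending order: Gold 0.918, Teal 0.584, Red 0.321, Silver 0.177.
The surplus seats go to Gold, Teal.

Red=6; Silver=4; Gold=1; Teal=2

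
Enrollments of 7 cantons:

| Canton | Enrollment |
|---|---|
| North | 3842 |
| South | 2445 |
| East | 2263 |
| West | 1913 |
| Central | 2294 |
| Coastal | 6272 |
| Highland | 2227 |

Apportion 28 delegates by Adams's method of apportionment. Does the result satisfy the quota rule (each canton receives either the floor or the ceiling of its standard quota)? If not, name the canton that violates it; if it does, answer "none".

Standard quotas: North 5.061, South 3.221, East 2.981, West 2.520, Central 3.022, Coastal 8.262, Highland 2.934.
Adams allocation: North 5, South 3, East 3, West 3, Central 3, Coastal 8, Highland 3.
Every allocation lies between the lower and upper quota.

none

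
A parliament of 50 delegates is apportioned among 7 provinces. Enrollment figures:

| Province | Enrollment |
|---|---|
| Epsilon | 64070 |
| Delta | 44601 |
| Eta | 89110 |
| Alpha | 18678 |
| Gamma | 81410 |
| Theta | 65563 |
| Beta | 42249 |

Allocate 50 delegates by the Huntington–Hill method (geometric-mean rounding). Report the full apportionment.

With divisor 7953: modified quotas Epsilon 8.056, Delta 5.608, Eta 11.205, Alpha 2.349, Gamma 10.236, Theta 8.244, Beta 5.312.
Geometric-mean thresholds: Epsilon √(8·9)=8.485, Delta √(5·6)=5.477, Eta √(11·12)=11.489, Alpha √(2·3)=2.449, Gamma √(10·11)=10.488, Theta √(8·9)=8.485, Beta √(5·6)=5.477.
Each quota rounded against its threshold gives Epsilon 8, Delta 6, Eta 11, Alpha 2, Gamma 10, Theta 8, Beta 5 (total 50).

Epsilon: 8, Delta: 6, Eta: 11, Alpha: 2, Gamma: 10, Theta: 8, Beta: 5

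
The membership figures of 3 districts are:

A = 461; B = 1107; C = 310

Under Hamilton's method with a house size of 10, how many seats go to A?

2

Standard divisor: 1878 ÷ 10 ≈ 187.8.
Standard quotas: A 2.455, B 5.895, C 1.651.
Lower quotas: A 2, B 5, C 1 (sum 8, leaving 2 seats).
Remainders in descending order: B 0.895, C 0.651, A 0.455.
Largest remainders: B, C receive the extra seats.
A receives 2.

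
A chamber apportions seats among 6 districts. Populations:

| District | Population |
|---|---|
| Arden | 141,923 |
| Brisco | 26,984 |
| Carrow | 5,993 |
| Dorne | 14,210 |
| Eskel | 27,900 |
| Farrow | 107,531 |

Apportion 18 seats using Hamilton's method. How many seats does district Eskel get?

2

Total 324541; standard divisor 324541/18 ≈ 18030.056.
Standard quotas: Arden 7.8715, Brisco 1.4966, Carrow 0.3324, Dorne 0.7881, Eskel 1.5474, Farrow 5.9640.
Lower quotas: Arden 7, Brisco 1, Carrow 0, Dorne 0, Eskel 1, Farrow 5 (sum 14, leaving 4 seats).
Remainders in descending order: Farrow 0.9640, Arden 0.8715, Dorne 0.7881, Eskel 0.5474, Brisco 0.4966, Carrow 0.3324.
Largest remainders: Farrow, Arden, Dorne, Eskel receive the extra seats.
Eskel receives 2.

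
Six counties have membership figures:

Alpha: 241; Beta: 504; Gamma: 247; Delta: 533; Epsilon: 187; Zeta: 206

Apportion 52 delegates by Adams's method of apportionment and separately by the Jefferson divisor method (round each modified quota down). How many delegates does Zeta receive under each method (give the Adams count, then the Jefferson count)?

Adams: Alpha 7, Beta 13, Gamma 7, Delta 14, Epsilon 5, Zeta 6.
Jefferson: Alpha 6, Beta 14, Gamma 7, Delta 15, Epsilon 5, Zeta 5.
Zeta gets 6 under Adams and 5 under Jefferson.

6 and 5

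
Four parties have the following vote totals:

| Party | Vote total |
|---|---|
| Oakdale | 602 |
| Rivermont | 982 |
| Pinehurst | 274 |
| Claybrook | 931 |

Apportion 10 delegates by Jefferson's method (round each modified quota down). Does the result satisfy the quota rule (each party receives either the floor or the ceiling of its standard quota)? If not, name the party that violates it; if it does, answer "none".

none

Standard quotas: Oakdale 2.158, Rivermont 3.521, Pinehurst 0.982, Claybrook 3.338.
Jefferson allocation: Oakdale 2, Rivermont 4, Pinehurst 1, Claybrook 3.
Every allocation lies between the lower and upper quota.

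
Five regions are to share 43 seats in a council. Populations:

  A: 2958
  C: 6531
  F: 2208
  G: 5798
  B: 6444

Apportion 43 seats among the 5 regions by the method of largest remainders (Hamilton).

A=5, C=12, F=4, G=10, B=12

Standard divisor: 23939 ÷ 43 ≈ 556.721.
Standard quotas: A 5.3133, C 11.7312, F 3.9661, G 10.4146, B 11.5749.
Lower quotas: A 5, C 11, F 3, G 10, B 11 (sum 40, leaving 3 seats).
Remainders in descending order: F 0.9661, C 0.7312, B 0.5749, G 0.4146, A 0.3133.
The surplus seats go to F, C, B.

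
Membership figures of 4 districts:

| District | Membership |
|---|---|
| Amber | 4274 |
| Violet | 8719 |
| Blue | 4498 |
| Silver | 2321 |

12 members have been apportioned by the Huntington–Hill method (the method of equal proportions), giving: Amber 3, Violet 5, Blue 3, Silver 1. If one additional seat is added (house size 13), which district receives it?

Priority for the next seat is population ÷ (√(s·(s+1))).
Priorities: Amber 1233.798, Violet 1591.864, Blue 1298.461, Silver 1641.195.
Highest priority: Silver.

Silver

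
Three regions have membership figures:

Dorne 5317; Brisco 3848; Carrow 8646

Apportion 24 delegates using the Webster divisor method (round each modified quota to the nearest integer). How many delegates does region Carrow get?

Standard divisor 17811/24 ≈ 742.125; standard quotas: Dorne 7.165, Brisco 5.185, Carrow 11.650.
Rounding to the nearest integer gives Dorne 7, Brisco 5, Carrow 12 — total 24, matching the house size, so no adjustment is needed.
Carrow receives 12.

12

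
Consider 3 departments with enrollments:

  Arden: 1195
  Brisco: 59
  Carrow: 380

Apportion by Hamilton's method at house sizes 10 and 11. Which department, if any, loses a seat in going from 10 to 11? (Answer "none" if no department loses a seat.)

At 10 seats: Arden 7, Brisco 1, Carrow 2.
At 11 seats: Arden 8, Brisco 0, Carrow 3.
Brisco drops from 1 to 0.

Brisco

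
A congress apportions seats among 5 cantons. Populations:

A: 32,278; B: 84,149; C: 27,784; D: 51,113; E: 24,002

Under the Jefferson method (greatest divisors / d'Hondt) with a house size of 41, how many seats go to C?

5

Standard divisor 219326/41 ≈ 5349.415; standard quotas: A 6.034, B 15.731, C 5.194, D 9.555, E 4.487.
Rounding down gives 6, 15, 5, 9, 4 = 39 seats, so the divisor must be adjusted.
With modified divisor 5000: modified quotas A 6.456, B 16.830, C 5.557, D 10.223, E 4.800.
Rounding down: A 6, B 16, C 5, D 10, E 4 (total 41).
C receives 5.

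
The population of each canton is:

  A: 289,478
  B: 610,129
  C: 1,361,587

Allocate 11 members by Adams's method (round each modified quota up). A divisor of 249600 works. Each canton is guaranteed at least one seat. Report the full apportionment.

A 2, B 3, C 6

With modified divisor 249600: modified quotas A 1.160, B 2.444, C 5.455.
Rounding up: A 2, B 3, C 6 (total 11).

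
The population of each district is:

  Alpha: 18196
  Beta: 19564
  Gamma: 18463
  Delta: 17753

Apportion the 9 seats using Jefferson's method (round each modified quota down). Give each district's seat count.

Standard divisor 73976/9 ≈ 8219.556; standard quotas: Alpha 2.214, Beta 2.380, Gamma 2.246, Delta 2.160.
Rounding down gives 2, 2, 2, 2 = 8 seats, so the divisor must be adjusted.
With modified divisor 6300: modified quotas Alpha 2.888, Beta 3.105, Gamma 2.931, Delta 2.818.
Rounding down: Alpha 2, Beta 3, Gamma 2, Delta 2 (total 9).

Alpha 2, Beta 3, Gamma 2, Delta 2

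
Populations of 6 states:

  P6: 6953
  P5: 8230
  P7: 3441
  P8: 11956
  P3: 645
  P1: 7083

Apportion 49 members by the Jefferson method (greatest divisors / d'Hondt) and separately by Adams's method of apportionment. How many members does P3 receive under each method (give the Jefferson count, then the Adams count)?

0 and 1

Jefferson: P6 9, P5 11, P7 4, P8 16, P3 0, P1 9.
Adams: P6 9, P5 10, P7 5, P8 15, P3 1, P1 9.
P3 gets 0 under Jefferson and 1 under Adams.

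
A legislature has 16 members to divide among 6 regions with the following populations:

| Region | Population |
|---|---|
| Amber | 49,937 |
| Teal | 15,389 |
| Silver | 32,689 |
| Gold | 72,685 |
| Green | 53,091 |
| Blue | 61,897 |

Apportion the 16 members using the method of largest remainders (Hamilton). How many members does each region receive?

Amber: 3, Teal: 1, Silver: 2, Gold: 4, Green: 3, Blue: 3

Total 285688; standard divisor 285688/16 ≈ 17855.5.
Standard quotas: Amber 2.7967, Teal 0.8619, Silver 1.8308, Gold 4.0707, Green 2.9734, Blue 3.4666.
Lower quotas: Amber 2, Teal 0, Silver 1, Gold 4, Green 2, Blue 3 (sum 12, leaving 4 seats).
Remainders in descending order: Green 0.9734, Teal 0.8619, Silver 0.8308, Amber 0.7967, Blue 0.4666, Gold 0.0707.
Largest remainders: Green, Teal, Silver, Amber receive the extra seats.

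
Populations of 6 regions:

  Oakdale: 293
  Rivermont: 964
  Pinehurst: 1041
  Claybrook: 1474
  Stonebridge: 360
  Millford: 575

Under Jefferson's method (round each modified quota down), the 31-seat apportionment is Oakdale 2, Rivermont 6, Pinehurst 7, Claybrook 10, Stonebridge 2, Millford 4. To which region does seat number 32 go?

Priority for the next seat is population ÷ (current seats + 1).
Priorities: Oakdale 97.667, Rivermont 137.714, Pinehurst 130.125, Claybrook 134.000, Stonebridge 120.000, Millford 115.000.
Highest priority: Rivermont.

Rivermont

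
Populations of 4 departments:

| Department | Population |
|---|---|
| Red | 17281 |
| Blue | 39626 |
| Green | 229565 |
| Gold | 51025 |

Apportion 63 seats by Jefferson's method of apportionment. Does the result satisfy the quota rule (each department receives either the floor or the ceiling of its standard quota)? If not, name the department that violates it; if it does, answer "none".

Green

Standard quotas: Red 3.226, Blue 7.397, Green 42.853, Gold 9.525.
Jefferson allocation: Red 3, Blue 7, Green 44, Gold 9.
Green has quota 42.853 (lower 42, upper 43) but receives 44 — outside the quota interval.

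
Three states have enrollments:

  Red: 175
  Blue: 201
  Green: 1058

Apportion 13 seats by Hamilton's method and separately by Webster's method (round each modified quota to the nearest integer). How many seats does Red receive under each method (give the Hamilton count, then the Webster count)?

Hamilton: Red 1, Blue 2, Green 10.
Webster: Red 2, Blue 2, Green 9.
Red gets 1 under Hamilton and 2 under Webster.

1 and 2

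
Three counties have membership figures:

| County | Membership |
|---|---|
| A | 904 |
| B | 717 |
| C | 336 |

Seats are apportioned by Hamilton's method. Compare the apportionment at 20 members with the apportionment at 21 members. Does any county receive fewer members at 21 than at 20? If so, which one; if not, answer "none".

At 20 seats: A 9, B 7, C 4.
At 21 seats: A 10, B 8, C 3.
C drops from 4 to 3.

C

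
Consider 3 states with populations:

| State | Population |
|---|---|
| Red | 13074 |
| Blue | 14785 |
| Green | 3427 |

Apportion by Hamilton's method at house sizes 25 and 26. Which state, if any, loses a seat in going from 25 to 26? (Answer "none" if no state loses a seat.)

At 25 seats: Red 10, Blue 12, Green 3.
At 26 seats: Red 11, Blue 12, Green 3.
No state's allocation decreased.

none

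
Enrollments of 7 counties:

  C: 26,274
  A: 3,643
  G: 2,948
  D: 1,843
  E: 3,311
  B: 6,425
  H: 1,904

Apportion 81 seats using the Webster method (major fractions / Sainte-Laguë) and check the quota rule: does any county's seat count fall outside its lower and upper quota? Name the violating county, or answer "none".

C

Standard quotas: C 45.918, A 6.367, G 5.152, D 3.221, E 5.786, B 11.229, H 3.328.
Webster allocation: C 47, A 6, G 5, D 3, E 6, B 11, H 3.
C has quota 45.918 (lower 45, upper 46) but receives 47 — outside the quota interval.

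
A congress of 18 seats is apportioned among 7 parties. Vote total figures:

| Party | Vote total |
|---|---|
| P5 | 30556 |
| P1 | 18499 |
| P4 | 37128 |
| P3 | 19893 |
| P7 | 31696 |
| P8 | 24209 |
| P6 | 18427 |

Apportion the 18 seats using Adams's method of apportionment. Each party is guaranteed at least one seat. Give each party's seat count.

P5: 3, P1: 2, P4: 4, P3: 2, P7: 3, P8: 2, P6: 2

Standard divisor 180408/18 ≈ 10022.667; standard quotas: P5 3.049, P1 1.846, P4 3.704, P3 1.985, P7 3.162, P8 2.415, P6 1.839.
Rounding up gives 4, 2, 4, 2, 4, 3, 2 = 21 seats, so the divisor must be adjusted.
With modified divisor 12240: modified quotas P5 2.496, P1 1.511, P4 3.033, P3 1.625, P7 2.590, P8 1.978, P6 1.505.
Rounding up: P5 3, P1 2, P4 4, P3 2, P7 3, P8 2, P6 2 (total 18).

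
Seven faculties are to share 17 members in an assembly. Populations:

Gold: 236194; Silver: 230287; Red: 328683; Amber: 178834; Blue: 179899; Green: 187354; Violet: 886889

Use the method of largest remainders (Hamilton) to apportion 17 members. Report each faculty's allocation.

The standard divisor is 2228140/17 ≈ 131067.059.
Standard quotas: Gold 1.8021, Silver 1.7570, Red 2.5077, Amber 1.3644, Blue 1.3726, Green 1.4295, Violet 6.7667.
Lower quotas: Gold 1, Silver 1, Red 2, Amber 1, Blue 1, Green 1, Violet 6 (sum 13, leaving 4 seats).
Remainders in descending order: Gold 0.8021, Violet 0.7667, Silver 0.7570, Red 0.5077, Green 0.4295, Blue 0.3726, Amber 0.3644.
The surplus seats go to Gold, Violet, Silver, Red.

Gold 2, Silver 2, Red 3, Amber 1, Blue 1, Green 1, Violet 7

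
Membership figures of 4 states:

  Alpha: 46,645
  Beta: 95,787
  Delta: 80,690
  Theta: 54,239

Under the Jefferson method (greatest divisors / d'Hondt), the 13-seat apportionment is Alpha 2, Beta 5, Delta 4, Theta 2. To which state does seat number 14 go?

Theta

Priority for the next seat is population ÷ (current seats + 1).
Priorities: Alpha 15548.333, Beta 15964.500, Delta 16138.000, Theta 18079.667.
Highest priority: Theta.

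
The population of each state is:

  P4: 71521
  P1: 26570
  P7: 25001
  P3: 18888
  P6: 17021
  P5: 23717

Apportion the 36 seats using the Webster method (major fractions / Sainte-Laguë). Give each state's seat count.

Standard divisor 182718/36 ≈ 5075.5; standard quotas: P4 14.091, P1 5.235, P7 4.926, P3 3.721, P6 3.354, P5 4.673.
Rounding to the nearest integer gives P4 14, P1 5, P7 5, P3 4, P6 3, P5 5 — total 36, matching the house size, so no adjustment is needed.

P4=14, P1=5, P7=5, P3=4, P6=3, P5=5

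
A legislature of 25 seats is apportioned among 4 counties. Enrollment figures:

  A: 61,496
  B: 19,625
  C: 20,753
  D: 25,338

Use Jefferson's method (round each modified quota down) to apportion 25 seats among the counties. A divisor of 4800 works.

A=12; B=4; C=4; D=5

With modified divisor 4800: modified quotas A 12.812, B 4.089, C 4.324, D 5.279.
Rounding down: A 12, B 4, C 4, D 5 (total 25).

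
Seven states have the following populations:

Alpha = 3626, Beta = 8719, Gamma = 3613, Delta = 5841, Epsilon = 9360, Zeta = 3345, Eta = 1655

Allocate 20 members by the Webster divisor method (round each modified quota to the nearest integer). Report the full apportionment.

Alpha=2, Beta=5, Gamma=2, Delta=3, Epsilon=5, Zeta=2, Eta=1

Standard divisor 36159/20 ≈ 1807.95; standard quotas: Alpha 2.006, Beta 4.823, Gamma 1.998, Delta 3.231, Epsilon 5.177, Zeta 1.850, Eta 0.915.
Rounding to the nearest integer gives Alpha 2, Beta 5, Gamma 2, Delta 3, Epsilon 5, Zeta 2, Eta 1 — total 20, matching the house size, so no adjustment is needed.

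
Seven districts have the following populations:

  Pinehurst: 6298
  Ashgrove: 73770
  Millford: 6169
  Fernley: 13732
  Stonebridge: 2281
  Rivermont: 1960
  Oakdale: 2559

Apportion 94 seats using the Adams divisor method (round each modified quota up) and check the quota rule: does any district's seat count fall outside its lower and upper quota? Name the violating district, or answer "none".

Standard quotas: Pinehurst 5.545, Ashgrove 64.948, Millford 5.431, Fernley 12.090, Stonebridge 2.008, Rivermont 1.726, Oakdale 2.253.
Adams allocation: Pinehurst 6, Ashgrove 63, Millford 6, Fernley 12, Stonebridge 2, Rivermont 2, Oakdale 3.
Ashgrove has quota 64.948 (lower 64, upper 65) but receives 63 — outside the quota interval.

Ashgrove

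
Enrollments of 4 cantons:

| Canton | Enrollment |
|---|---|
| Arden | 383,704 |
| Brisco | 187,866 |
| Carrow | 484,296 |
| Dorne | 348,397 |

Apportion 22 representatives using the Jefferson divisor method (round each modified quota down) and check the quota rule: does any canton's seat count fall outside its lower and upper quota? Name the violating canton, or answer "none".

Standard quotas: Arden 6.011, Brisco 2.943, Carrow 7.587, Dorne 5.458.
Jefferson allocation: Arden 6, Brisco 3, Carrow 8, Dorne 5.
Every allocation lies between the lower and upper quota.

none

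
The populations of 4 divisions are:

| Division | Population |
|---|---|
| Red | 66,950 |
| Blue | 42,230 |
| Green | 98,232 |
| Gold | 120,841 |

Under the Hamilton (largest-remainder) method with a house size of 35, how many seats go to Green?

10

Standard divisor: 328253 ÷ 35 ≈ 9378.657.
Standard quotas: Red 7.1385, Blue 4.5028, Green 10.4740, Gold 12.8847.
Lower quotas: Red 7, Blue 4, Green 10, Gold 12 (sum 33, leaving 2 seats).
Remainders in descending order: Gold 0.8847, Blue 0.5028, Green 0.4740, Red 0.1385.
Largest remainders: Gold, Blue receive the extra seats.
Green receives 10.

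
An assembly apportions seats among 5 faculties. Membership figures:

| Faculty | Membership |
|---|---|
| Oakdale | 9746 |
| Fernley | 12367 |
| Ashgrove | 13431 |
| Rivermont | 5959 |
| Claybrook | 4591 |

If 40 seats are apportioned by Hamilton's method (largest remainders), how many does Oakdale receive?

8

Standard divisor: 46094 ÷ 40 ≈ 1152.35.
Standard quotas: Oakdale 8.4575, Fernley 10.7320, Ashgrove 11.6553, Rivermont 5.1712, Claybrook 3.9840.
Lower quotas: Oakdale 8, Fernley 10, Ashgrove 11, Rivermont 5, Claybrook 3 (sum 37, leaving 3 seats).
Remainders in descending order: Claybrook 0.9840, Fernley 0.7320, Ashgrove 0.6553, Oakdale 0.4575, Rivermont 0.1712.
Largest remainders: Claybrook, Fernley, Ashgrove receive the extra seats.
Oakdale receives 8.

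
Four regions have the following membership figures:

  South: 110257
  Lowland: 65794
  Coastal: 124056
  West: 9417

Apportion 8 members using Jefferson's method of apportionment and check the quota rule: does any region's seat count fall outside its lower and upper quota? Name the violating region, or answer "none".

Standard quotas: South 2.850, Lowland 1.701, Coastal 3.206, West 0.243.
Jefferson allocation: South 3, Lowland 2, Coastal 3, West 0.
Every allocation lies between the lower and upper quota.

none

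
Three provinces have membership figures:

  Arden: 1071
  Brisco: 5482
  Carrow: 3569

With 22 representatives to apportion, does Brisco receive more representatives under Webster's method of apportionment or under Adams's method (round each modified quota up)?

Webster: Arden 2, Brisco 12, Carrow 8.
Adams: Arden 3, Brisco 11, Carrow 8.
Brisco gets 12 under Webster and 11 under Adams.

Webster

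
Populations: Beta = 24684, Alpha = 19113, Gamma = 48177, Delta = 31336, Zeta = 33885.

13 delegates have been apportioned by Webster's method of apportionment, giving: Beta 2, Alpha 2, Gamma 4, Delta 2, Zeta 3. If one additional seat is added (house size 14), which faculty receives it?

Delta

Priority for the next seat is population ÷ (current seats + 0.5).
Priorities: Beta 9873.600, Alpha 7645.200, Gamma 10706.000, Delta 12534.400, Zeta 9681.429.
Highest priority: Delta.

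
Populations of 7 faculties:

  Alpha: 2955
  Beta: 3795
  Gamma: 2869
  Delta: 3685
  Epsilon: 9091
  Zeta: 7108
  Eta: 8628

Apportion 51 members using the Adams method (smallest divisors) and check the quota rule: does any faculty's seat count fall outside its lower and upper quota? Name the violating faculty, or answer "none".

none

Standard quotas: Alpha 3.952, Beta 5.076, Gamma 3.837, Delta 4.929, Epsilon 12.159, Zeta 9.507, Eta 11.540.
Adams allocation: Alpha 4, Beta 5, Gamma 4, Delta 5, Epsilon 12, Zeta 10, Eta 11.
Every allocation lies between the lower and upper quota.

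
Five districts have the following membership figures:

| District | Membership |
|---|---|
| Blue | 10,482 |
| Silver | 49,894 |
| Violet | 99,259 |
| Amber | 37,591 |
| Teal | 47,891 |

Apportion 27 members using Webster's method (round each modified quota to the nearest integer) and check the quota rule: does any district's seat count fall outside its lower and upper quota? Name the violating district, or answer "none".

Standard quotas: Blue 1.155, Silver 5.496, Violet 10.934, Amber 4.141, Teal 5.275.
Webster allocation: Blue 1, Silver 6, Violet 11, Amber 4, Teal 5.
Every allocation lies between the lower and upper quota.

none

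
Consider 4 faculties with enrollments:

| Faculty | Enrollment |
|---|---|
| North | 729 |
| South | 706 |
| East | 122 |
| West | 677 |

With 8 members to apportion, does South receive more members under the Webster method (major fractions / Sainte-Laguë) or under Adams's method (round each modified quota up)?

Webster

Webster: North 3, South 3, East 0, West 2.
Adams: North 3, South 2, East 1, West 2.
South gets 3 under Webster and 2 under Adams.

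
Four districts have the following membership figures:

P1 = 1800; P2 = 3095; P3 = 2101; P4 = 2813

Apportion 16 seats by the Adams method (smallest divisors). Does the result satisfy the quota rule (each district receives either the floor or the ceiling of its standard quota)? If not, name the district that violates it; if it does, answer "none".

Standard quotas: P1 2.936, P2 5.048, P3 3.427, P4 4.588.
Adams allocation: P1 3, P2 5, P3 3, P4 5.
Every allocation lies between the lower and upper quota.

none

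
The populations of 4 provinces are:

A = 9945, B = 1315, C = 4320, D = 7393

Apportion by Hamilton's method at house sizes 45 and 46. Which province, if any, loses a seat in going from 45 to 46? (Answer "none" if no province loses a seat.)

At 45 seats: A 19, B 3, C 8, D 15.
At 46 seats: A 20, B 2, C 9, D 15.
B drops from 3 to 2.

B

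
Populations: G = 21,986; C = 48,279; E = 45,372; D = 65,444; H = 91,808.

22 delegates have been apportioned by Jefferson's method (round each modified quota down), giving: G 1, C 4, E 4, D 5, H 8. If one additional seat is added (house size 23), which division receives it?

Priority for the next seat is population ÷ (current seats + 1).
Priorities: G 10993.000, C 9655.800, E 9074.400, D 10907.333, H 10200.889.
Highest priority: G.

G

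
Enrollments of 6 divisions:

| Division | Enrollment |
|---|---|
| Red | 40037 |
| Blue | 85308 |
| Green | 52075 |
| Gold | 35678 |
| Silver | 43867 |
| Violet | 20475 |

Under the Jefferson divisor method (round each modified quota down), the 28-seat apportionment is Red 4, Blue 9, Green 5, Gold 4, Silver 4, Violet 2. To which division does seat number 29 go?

Priority for the next seat is population ÷ (current seats + 1).
Priorities: Red 8007.400, Blue 8530.800, Green 8679.167, Gold 7135.600, Silver 8773.400, Violet 6825.000.
Highest priority: Silver.

Silver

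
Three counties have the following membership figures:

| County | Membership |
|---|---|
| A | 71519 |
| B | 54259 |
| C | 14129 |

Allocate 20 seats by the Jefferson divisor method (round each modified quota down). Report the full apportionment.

A=10, B=8, C=2

Standard divisor 139907/20 ≈ 6995.35; standard quotas: A 10.224, B 7.756, C 2.020.
Rounding down gives 10, 7, 2 = 19 seats, so the divisor must be adjusted.
With modified divisor 6600: modified quotas A 10.836, B 8.221, C 2.141.
Rounding down: A 10, B 8, C 2 (total 20).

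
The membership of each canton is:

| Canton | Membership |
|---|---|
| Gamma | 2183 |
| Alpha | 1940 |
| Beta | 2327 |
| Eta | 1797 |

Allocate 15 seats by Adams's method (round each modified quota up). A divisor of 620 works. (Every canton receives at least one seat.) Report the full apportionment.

Gamma 4, Alpha 4, Beta 4, Eta 3

With modified divisor 620: modified quotas Gamma 3.521, Alpha 3.129, Beta 3.753, Eta 2.898.
Rounding up: Gamma 4, Alpha 4, Beta 4, Eta 3 (total 15).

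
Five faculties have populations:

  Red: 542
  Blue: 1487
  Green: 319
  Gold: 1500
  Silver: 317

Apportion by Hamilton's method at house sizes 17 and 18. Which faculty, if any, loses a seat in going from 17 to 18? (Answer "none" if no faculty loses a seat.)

At 17 seats: Red 2, Blue 6, Green 2, Gold 6, Silver 1.
At 18 seats: Red 2, Blue 7, Green 1, Gold 7, Silver 1.
Green drops from 2 to 1.

Green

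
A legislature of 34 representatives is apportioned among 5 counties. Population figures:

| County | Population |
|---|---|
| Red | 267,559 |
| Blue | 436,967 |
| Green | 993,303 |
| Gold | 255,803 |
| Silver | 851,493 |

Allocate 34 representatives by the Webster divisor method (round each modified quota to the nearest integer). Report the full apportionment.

Red 3, Blue 5, Green 12, Gold 3, Silver 11

Standard divisor 2805125/34 ≈ 82503.676; standard quotas: Red 3.243, Blue 5.296, Green 12.039, Gold 3.101, Silver 10.321.
Rounding to the nearest integer gives 3, 5, 12, 3, 10 = 33 seats, so the divisor must be adjusted.
With modified divisor 80300: modified quotas Red 3.332, Blue 5.442, Green 12.370, Gold 3.186, Silver 10.604.
Rounding to the nearest integer: Red 3, Blue 5, Green 12, Gold 3, Silver 11 (total 34).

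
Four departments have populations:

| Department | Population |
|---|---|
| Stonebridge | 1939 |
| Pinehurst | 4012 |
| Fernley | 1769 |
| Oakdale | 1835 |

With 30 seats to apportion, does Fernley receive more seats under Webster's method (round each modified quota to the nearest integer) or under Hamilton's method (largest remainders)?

Webster

Webster: Stonebridge 6, Pinehurst 12, Fernley 6, Oakdale 6.
Hamilton: Stonebridge 6, Pinehurst 13, Fernley 5, Oakdale 6.
Fernley gets 6 under Webster and 5 under Hamilton.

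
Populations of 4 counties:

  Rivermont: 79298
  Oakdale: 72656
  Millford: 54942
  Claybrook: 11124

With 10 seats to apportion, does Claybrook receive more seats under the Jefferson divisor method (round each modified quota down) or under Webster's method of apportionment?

Jefferson: Rivermont 4, Oakdale 3, Millford 3, Claybrook 0.
Webster: Rivermont 4, Oakdale 3, Millford 2, Claybrook 1.
Claybrook gets 0 under Jefferson and 1 under Webster.

Webster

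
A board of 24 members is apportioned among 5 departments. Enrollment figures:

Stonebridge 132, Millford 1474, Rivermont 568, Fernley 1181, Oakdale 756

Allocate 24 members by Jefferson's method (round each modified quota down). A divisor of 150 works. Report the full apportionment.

Stonebridge: 0, Millford: 9, Rivermont: 3, Fernley: 7, Oakdale: 5

With modified divisor 150: modified quotas Stonebridge 0.880, Millford 9.827, Rivermont 3.787, Fernley 7.873, Oakdale 5.040.
Rounding down: Stonebridge 0, Millford 9, Rivermont 3, Fernley 7, Oakdale 5 (total 24).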